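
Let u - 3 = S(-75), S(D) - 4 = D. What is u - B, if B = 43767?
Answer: -43835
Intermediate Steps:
S(D) = 4 + D
u = -68 (u = 3 + (4 - 75) = 3 - 71 = -68)
u - B = -68 - 1*43767 = -68 - 43767 = -43835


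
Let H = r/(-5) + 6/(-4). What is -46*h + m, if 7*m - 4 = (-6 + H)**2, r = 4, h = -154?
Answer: 4966089/700 ≈ 7094.4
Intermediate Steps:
H = -23/10 (H = 4/(-5) + 6/(-4) = 4*(-1/5) + 6*(-1/4) = -4/5 - 3/2 = -23/10 ≈ -2.3000)
m = 7289/700 (m = 4/7 + (-6 - 23/10)**2/7 = 4/7 + (-83/10)**2/7 = 4/7 + (1/7)*(6889/100) = 4/7 + 6889/700 = 7289/700 ≈ 10.413)
-46*h + m = -46*(-154) + 7289/700 = 7084 + 7289/700 = 4966089/700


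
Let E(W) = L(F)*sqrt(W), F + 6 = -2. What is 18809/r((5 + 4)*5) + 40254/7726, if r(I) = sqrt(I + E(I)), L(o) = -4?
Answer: 20127/3863 + 18809*sqrt(3)/(3*sqrt(15 - 4*sqrt(5))) ≈ 4418.1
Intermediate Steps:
F = -8 (F = -6 - 2 = -8)
E(W) = -4*sqrt(W)
r(I) = sqrt(I - 4*sqrt(I))
18809/r((5 + 4)*5) + 40254/7726 = 18809/(sqrt((5 + 4)*5 - 4*sqrt(5)*sqrt(5 + 4))) + 40254/7726 = 18809/(sqrt(9*5 - 4*3*sqrt(5))) + 40254*(1/7726) = 18809/(sqrt(45 - 12*sqrt(5))) + 20127/3863 = 18809/sqrt(45 - 12*sqrt(5)) + 20127/3863 = 20127/3863 + 18809/sqrt(45 - 12*sqrt(5))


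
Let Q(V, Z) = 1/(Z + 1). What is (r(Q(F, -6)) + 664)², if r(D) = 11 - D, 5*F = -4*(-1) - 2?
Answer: 11397376/25 ≈ 4.5590e+5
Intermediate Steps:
F = ⅖ (F = (-4*(-1) - 2)/5 = (4 - 2)/5 = (⅕)*2 = ⅖ ≈ 0.40000)
Q(V, Z) = 1/(1 + Z)
(r(Q(F, -6)) + 664)² = ((11 - 1/(1 - 6)) + 664)² = ((11 - 1/(-5)) + 664)² = ((11 - 1*(-⅕)) + 664)² = ((11 + ⅕) + 664)² = (56/5 + 664)² = (3376/5)² = 11397376/25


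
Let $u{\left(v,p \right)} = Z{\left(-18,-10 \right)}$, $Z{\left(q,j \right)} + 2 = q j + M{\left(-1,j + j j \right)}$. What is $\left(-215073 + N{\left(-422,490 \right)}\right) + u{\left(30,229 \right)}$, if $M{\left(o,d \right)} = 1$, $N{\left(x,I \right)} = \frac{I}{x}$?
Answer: $- \frac{45342879}{211} \approx -2.149 \cdot 10^{5}$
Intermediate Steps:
$Z{\left(q,j \right)} = -1 + j q$ ($Z{\left(q,j \right)} = -2 + \left(q j + 1\right) = -2 + \left(j q + 1\right) = -2 + \left(1 + j q\right) = -1 + j q$)
$u{\left(v,p \right)} = 179$ ($u{\left(v,p \right)} = -1 - -180 = -1 + 180 = 179$)
$\left(-215073 + N{\left(-422,490 \right)}\right) + u{\left(30,229 \right)} = \left(-215073 + \frac{490}{-422}\right) + 179 = \left(-215073 + 490 \left(- \frac{1}{422}\right)\right) + 179 = \left(-215073 - \frac{245}{211}\right) + 179 = - \frac{45380648}{211} + 179 = - \frac{45342879}{211}$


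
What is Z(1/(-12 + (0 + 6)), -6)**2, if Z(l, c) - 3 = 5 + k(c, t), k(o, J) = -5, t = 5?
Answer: 9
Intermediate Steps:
Z(l, c) = 3 (Z(l, c) = 3 + (5 - 5) = 3 + 0 = 3)
Z(1/(-12 + (0 + 6)), -6)**2 = 3**2 = 9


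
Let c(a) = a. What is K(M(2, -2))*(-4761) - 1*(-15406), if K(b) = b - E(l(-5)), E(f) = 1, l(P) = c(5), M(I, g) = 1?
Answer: 15406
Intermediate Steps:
l(P) = 5
K(b) = -1 + b (K(b) = b - 1*1 = b - 1 = -1 + b)
K(M(2, -2))*(-4761) - 1*(-15406) = (-1 + 1)*(-4761) - 1*(-15406) = 0*(-4761) + 15406 = 0 + 15406 = 15406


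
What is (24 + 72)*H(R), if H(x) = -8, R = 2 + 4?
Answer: -768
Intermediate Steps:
R = 6
(24 + 72)*H(R) = (24 + 72)*(-8) = 96*(-8) = -768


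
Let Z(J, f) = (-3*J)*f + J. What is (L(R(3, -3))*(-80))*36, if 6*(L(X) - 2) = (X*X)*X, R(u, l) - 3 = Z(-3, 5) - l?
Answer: -53089920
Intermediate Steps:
Z(J, f) = J - 3*J*f (Z(J, f) = -3*J*f + J = J - 3*J*f)
R(u, l) = 45 - l (R(u, l) = 3 + (-3*(1 - 3*5) - l) = 3 + (-3*(1 - 15) - l) = 3 + (-3*(-14) - l) = 3 + (42 - l) = 45 - l)
L(X) = 2 + X³/6 (L(X) = 2 + ((X*X)*X)/6 = 2 + (X²*X)/6 = 2 + X³/6)
(L(R(3, -3))*(-80))*36 = ((2 + (45 - 1*(-3))³/6)*(-80))*36 = ((2 + (45 + 3)³/6)*(-80))*36 = ((2 + (⅙)*48³)*(-80))*36 = ((2 + (⅙)*110592)*(-80))*36 = ((2 + 18432)*(-80))*36 = (18434*(-80))*36 = -1474720*36 = -53089920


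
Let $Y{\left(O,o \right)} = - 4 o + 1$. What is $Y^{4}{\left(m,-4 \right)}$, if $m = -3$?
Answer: $83521$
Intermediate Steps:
$Y{\left(O,o \right)} = 1 - 4 o$
$Y^{4}{\left(m,-4 \right)} = \left(1 - -16\right)^{4} = \left(1 + 16\right)^{4} = 17^{4} = 83521$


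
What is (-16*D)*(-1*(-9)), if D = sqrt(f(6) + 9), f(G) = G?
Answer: -144*sqrt(15) ≈ -557.71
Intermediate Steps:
D = sqrt(15) (D = sqrt(6 + 9) = sqrt(15) ≈ 3.8730)
(-16*D)*(-1*(-9)) = (-16*sqrt(15))*(-1*(-9)) = -16*sqrt(15)*9 = -144*sqrt(15)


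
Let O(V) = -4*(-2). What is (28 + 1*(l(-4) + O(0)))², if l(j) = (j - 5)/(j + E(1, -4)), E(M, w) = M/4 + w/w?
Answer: 186624/121 ≈ 1542.3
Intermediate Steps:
E(M, w) = 1 + M/4 (E(M, w) = M*(¼) + 1 = M/4 + 1 = 1 + M/4)
l(j) = (-5 + j)/(5/4 + j) (l(j) = (j - 5)/(j + (1 + (¼)*1)) = (-5 + j)/(j + (1 + ¼)) = (-5 + j)/(j + 5/4) = (-5 + j)/(5/4 + j))
O(V) = 8
(28 + 1*(l(-4) + O(0)))² = (28 + 1*(4*(-5 - 4)/(5 + 4*(-4)) + 8))² = (28 + 1*(4*(-9)/(5 - 16) + 8))² = (28 + 1*(4*(-9)/(-11) + 8))² = (28 + 1*(4*(-1/11)*(-9) + 8))² = (28 + 1*(36/11 + 8))² = (28 + 1*(124/11))² = (28 + 124/11)² = (432/11)² = 186624/121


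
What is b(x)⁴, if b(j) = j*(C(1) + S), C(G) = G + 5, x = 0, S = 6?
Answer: 0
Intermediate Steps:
C(G) = 5 + G
b(j) = 12*j (b(j) = j*((5 + 1) + 6) = j*(6 + 6) = j*12 = 12*j)
b(x)⁴ = (12*0)⁴ = 0⁴ = 0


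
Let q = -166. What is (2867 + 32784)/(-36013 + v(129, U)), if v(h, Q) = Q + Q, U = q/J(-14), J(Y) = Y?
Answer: -249557/251925 ≈ -0.99060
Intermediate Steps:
U = 83/7 (U = -166/(-14) = -166*(-1/14) = 83/7 ≈ 11.857)
v(h, Q) = 2*Q
(2867 + 32784)/(-36013 + v(129, U)) = (2867 + 32784)/(-36013 + 2*(83/7)) = 35651/(-36013 + 166/7) = 35651/(-251925/7) = 35651*(-7/251925) = -249557/251925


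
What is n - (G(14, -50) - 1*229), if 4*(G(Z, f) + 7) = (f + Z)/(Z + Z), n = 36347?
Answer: 1024333/28 ≈ 36583.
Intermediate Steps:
G(Z, f) = -7 + (Z + f)/(8*Z) (G(Z, f) = -7 + ((f + Z)/(Z + Z))/4 = -7 + ((Z + f)/((2*Z)))/4 = -7 + ((Z + f)*(1/(2*Z)))/4 = -7 + ((Z + f)/(2*Z))/4 = -7 + (Z + f)/(8*Z))
n - (G(14, -50) - 1*229) = 36347 - ((⅛)*(-50 - 55*14)/14 - 1*229) = 36347 - ((⅛)*(1/14)*(-50 - 770) - 229) = 36347 - ((⅛)*(1/14)*(-820) - 229) = 36347 - (-205/28 - 229) = 36347 - 1*(-6617/28) = 36347 + 6617/28 = 1024333/28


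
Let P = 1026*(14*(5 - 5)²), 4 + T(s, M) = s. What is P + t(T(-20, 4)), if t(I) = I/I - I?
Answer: 25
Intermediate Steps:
T(s, M) = -4 + s
t(I) = 1 - I
P = 0 (P = 1026*(14*0²) = 1026*(14*0) = 1026*0 = 0)
P + t(T(-20, 4)) = 0 + (1 - (-4 - 20)) = 0 + (1 - 1*(-24)) = 0 + (1 + 24) = 0 + 25 = 25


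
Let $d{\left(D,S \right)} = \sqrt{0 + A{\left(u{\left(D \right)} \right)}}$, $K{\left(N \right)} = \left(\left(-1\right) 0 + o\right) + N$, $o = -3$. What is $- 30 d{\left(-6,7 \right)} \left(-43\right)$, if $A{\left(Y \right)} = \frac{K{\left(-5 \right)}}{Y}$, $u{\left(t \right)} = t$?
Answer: $860 \sqrt{3} \approx 1489.6$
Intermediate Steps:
$K{\left(N \right)} = -3 + N$ ($K{\left(N \right)} = \left(\left(-1\right) 0 - 3\right) + N = \left(0 - 3\right) + N = -3 + N$)
$A{\left(Y \right)} = - \frac{8}{Y}$ ($A{\left(Y \right)} = \frac{-3 - 5}{Y} = - \frac{8}{Y}$)
$d{\left(D,S \right)} = 2 \sqrt{2} \sqrt{- \frac{1}{D}}$ ($d{\left(D,S \right)} = \sqrt{0 - \frac{8}{D}} = \sqrt{- \frac{8}{D}} = 2 \sqrt{2} \sqrt{- \frac{1}{D}}$)
$- 30 d{\left(-6,7 \right)} \left(-43\right) = - 30 \cdot 2 \sqrt{2} \sqrt{- \frac{1}{-6}} \left(-43\right) = - 30 \cdot 2 \sqrt{2} \sqrt{\left(-1\right) \left(- \frac{1}{6}\right)} \left(-43\right) = - 30 \frac{2 \sqrt{2}}{\sqrt{6}} \left(-43\right) = - 30 \cdot 2 \sqrt{2} \frac{\sqrt{6}}{6} \left(-43\right) = - 30 \frac{2 \sqrt{3}}{3} \left(-43\right) = - 20 \sqrt{3} \left(-43\right) = 860 \sqrt{3}$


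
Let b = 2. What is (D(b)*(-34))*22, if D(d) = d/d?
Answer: -748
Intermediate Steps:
D(d) = 1
(D(b)*(-34))*22 = (1*(-34))*22 = -34*22 = -748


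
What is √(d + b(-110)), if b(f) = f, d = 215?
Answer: √105 ≈ 10.247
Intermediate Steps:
√(d + b(-110)) = √(215 - 110) = √105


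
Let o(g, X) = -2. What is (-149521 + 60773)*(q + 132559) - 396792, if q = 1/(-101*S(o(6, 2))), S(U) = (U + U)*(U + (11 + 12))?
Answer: -24953019763991/2121 ≈ -1.1765e+10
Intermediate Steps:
S(U) = 2*U*(23 + U) (S(U) = (2*U)*(U + 23) = (2*U)*(23 + U) = 2*U*(23 + U))
q = 1/8484 (q = 1/(-202*(-2)*(23 - 2)) = 1/(-202*(-2)*21) = 1/(-101*(-84)) = 1/8484 ≈ 0.00011787)
(-149521 + 60773)*(q + 132559) - 396792 = (-149521 + 60773)*(1/8484 + 132559) - 396792 = -88748*1124630557/8484 - 396792 = -24952178168159/2121 - 396792 = -24953019763991/2121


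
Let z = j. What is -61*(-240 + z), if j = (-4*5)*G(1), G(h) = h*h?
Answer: 15860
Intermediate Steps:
G(h) = h²
j = -20 (j = -4*5*1² = -20*1 = -20)
z = -20
-61*(-240 + z) = -61*(-240 - 20) = -61*(-260) = 15860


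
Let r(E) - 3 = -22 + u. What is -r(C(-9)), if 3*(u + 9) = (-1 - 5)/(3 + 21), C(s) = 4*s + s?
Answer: 337/12 ≈ 28.083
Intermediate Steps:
C(s) = 5*s
u = -109/12 (u = -9 + ((-1 - 5)/(3 + 21))/3 = -9 + (-6/24)/3 = -9 + (-6*1/24)/3 = -9 + (1/3)*(-1/4) = -9 - 1/12 = -109/12 ≈ -9.0833)
r(E) = -337/12 (r(E) = 3 + (-22 - 109/12) = 3 - 373/12 = -337/12)
-r(C(-9)) = -1*(-337/12) = 337/12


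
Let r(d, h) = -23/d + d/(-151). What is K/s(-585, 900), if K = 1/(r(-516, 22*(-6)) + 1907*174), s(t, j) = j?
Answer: 6493/1939065076275 ≈ 3.3485e-9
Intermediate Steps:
r(d, h) = -23/d - d/151 (r(d, h) = -23/d + d*(-1/151) = -23/d - d/151)
K = 77916/25854201017 (K = 1/((-23/(-516) - 1/151*(-516)) + 1907*174) = 1/((-23*(-1/516) + 516/151) + 331818) = 1/((23/516 + 516/151) + 331818) = 1/(269729/77916 + 331818) = 1/(25854201017/77916) = 77916/25854201017 ≈ 3.0137e-6)
K/s(-585, 900) = (77916/25854201017)/900 = (77916/25854201017)*(1/900) = 6493/1939065076275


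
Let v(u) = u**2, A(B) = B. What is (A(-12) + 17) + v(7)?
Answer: 54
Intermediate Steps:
(A(-12) + 17) + v(7) = (-12 + 17) + 7**2 = 5 + 49 = 54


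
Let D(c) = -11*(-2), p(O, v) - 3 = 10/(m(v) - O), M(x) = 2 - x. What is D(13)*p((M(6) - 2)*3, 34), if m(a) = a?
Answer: 913/13 ≈ 70.231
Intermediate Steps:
p(O, v) = 3 + 10/(v - O)
D(c) = 22
D(13)*p((M(6) - 2)*3, 34) = 22*((-10 - 3*34 + 3*(((2 - 1*6) - 2)*3))/(((2 - 1*6) - 2)*3 - 1*34)) = 22*((-10 - 102 + 3*(((2 - 6) - 2)*3))/(((2 - 6) - 2)*3 - 34)) = 22*((-10 - 102 + 3*((-4 - 2)*3))/((-4 - 2)*3 - 34)) = 22*((-10 - 102 + 3*(-6*3))/(-6*3 - 34)) = 22*((-10 - 102 + 3*(-18))/(-18 - 34)) = 22*((-10 - 102 - 54)/(-52)) = 22*(-1/52*(-166)) = 22*(83/26) = 913/13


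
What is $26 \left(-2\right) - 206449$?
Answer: $-206501$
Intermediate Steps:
$26 \left(-2\right) - 206449 = -52 - 206449 = -206501$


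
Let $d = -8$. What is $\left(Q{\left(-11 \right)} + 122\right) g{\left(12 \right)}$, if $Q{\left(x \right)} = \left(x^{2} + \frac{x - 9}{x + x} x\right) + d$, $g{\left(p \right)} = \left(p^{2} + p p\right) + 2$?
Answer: $65250$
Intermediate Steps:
$g{\left(p \right)} = 2 + 2 p^{2}$ ($g{\left(p \right)} = \left(p^{2} + p^{2}\right) + 2 = 2 p^{2} + 2 = 2 + 2 p^{2}$)
$Q{\left(x \right)} = - \frac{25}{2} + x^{2} + \frac{x}{2}$ ($Q{\left(x \right)} = \left(x^{2} + \frac{x - 9}{x + x} x\right) - 8 = \left(x^{2} + \frac{-9 + x}{2 x} x\right) - 8 = \left(x^{2} + \left(- \frac{9}{2} + \frac{x}{2}\right)\right) - 8 = \left(- \frac{9}{2} + x^{2} + \frac{x}{2}\right) - 8 = - \frac{25}{2} + x^{2} + \frac{x}{2}$)
$\left(Q{\left(-11 \right)} + 122\right) g{\left(12 \right)} = \left(\left(- \frac{25}{2} + \left(-11\right)^{2} + \frac{1}{2} \left(-11\right)\right) + 122\right) \left(2 + 2 \cdot 12^{2}\right) = \left(\left(- \frac{25}{2} + 121 - \frac{11}{2}\right) + 122\right) \left(2 + 2 \cdot 144\right) = \left(103 + 122\right) \left(2 + 288\right) = 225 \cdot 290 = 65250$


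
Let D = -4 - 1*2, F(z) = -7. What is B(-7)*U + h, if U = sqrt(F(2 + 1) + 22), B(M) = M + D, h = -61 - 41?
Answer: -102 - 13*sqrt(15) ≈ -152.35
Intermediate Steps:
D = -6 (D = -4 - 2 = -6)
h = -102
B(M) = -6 + M (B(M) = M - 6 = -6 + M)
U = sqrt(15) (U = sqrt(-7 + 22) = sqrt(15) ≈ 3.8730)
B(-7)*U + h = (-6 - 7)*sqrt(15) - 102 = -13*sqrt(15) - 102 = -102 - 13*sqrt(15)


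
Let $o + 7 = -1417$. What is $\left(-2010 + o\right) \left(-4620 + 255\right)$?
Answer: $14989410$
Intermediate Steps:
$o = -1424$ ($o = -7 - 1417 = -1424$)
$\left(-2010 + o\right) \left(-4620 + 255\right) = \left(-2010 - 1424\right) \left(-4620 + 255\right) = \left(-3434\right) \left(-4365\right) = 14989410$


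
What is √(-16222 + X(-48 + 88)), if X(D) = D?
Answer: 3*I*√1798 ≈ 127.21*I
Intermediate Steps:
√(-16222 + X(-48 + 88)) = √(-16222 + (-48 + 88)) = √(-16222 + 40) = √(-16182) = 3*I*√1798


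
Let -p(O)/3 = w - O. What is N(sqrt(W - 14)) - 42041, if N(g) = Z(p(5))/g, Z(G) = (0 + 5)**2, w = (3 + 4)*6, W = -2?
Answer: -42041 - 25*I/4 ≈ -42041.0 - 6.25*I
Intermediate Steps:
w = 42 (w = 7*6 = 42)
p(O) = -126 + 3*O (p(O) = -3*(42 - O) = -126 + 3*O)
Z(G) = 25 (Z(G) = 5**2 = 25)
N(g) = 25/g
N(sqrt(W - 14)) - 42041 = 25/(sqrt(-2 - 14)) - 42041 = 25/(sqrt(-16)) - 42041 = 25/((4*I)) - 42041 = 25*(-I/4) - 42041 = -25*I/4 - 42041 = -42041 - 25*I/4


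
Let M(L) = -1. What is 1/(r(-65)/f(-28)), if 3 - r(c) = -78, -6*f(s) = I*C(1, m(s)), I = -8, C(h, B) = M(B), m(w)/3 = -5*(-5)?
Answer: -4/243 ≈ -0.016461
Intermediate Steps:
m(w) = 75 (m(w) = 3*(-5*(-5)) = 3*25 = 75)
C(h, B) = -1
f(s) = -4/3 (f(s) = -(-4)*(-1)/3 = -1/6*8 = -4/3)
r(c) = 81 (r(c) = 3 - 1*(-78) = 3 + 78 = 81)
1/(r(-65)/f(-28)) = 1/(81/(-4/3)) = 1/(81*(-3/4)) = 1/(-243/4) = -4/243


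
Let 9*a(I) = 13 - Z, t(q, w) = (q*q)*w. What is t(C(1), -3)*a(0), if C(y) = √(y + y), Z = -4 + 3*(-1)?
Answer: -40/3 ≈ -13.333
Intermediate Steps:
Z = -7 (Z = -4 - 3 = -7)
C(y) = √2*√y (C(y) = √(2*y) = √2*√y)
t(q, w) = w*q² (t(q, w) = q²*w = w*q²)
a(I) = 20/9 (a(I) = (13 - 1*(-7))/9 = (13 + 7)/9 = (⅑)*20 = 20/9)
t(C(1), -3)*a(0) = -3*(√2*√1)²*(20/9) = -3*(√2*1)²*(20/9) = -3*(√2)²*(20/9) = -3*2*(20/9) = -6*20/9 = -40/3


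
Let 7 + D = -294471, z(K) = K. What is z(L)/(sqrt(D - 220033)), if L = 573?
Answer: -573*I*sqrt(514511)/514511 ≈ -0.79884*I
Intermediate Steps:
D = -294478 (D = -7 - 294471 = -294478)
z(L)/(sqrt(D - 220033)) = 573/(sqrt(-294478 - 220033)) = 573/(sqrt(-514511)) = 573/((I*sqrt(514511))) = 573*(-I*sqrt(514511)/514511) = -573*I*sqrt(514511)/514511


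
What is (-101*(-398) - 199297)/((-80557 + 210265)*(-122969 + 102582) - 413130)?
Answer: 53033/881590042 ≈ 6.0156e-5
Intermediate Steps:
(-101*(-398) - 199297)/((-80557 + 210265)*(-122969 + 102582) - 413130) = (40198 - 199297)/(129708*(-20387) - 413130) = -159099/(-2644356996 - 413130) = -159099/(-2644770126) = -159099*(-1/2644770126) = 53033/881590042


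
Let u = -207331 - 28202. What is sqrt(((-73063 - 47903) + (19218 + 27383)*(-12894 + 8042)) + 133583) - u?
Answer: 235533 + 3*I*sqrt(25121715) ≈ 2.3553e+5 + 15036.0*I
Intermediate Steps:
u = -235533
sqrt(((-73063 - 47903) + (19218 + 27383)*(-12894 + 8042)) + 133583) - u = sqrt(((-73063 - 47903) + (19218 + 27383)*(-12894 + 8042)) + 133583) - 1*(-235533) = sqrt((-120966 + 46601*(-4852)) + 133583) + 235533 = sqrt((-120966 - 226108052) + 133583) + 235533 = sqrt(-226229018 + 133583) + 235533 = sqrt(-226095435) + 235533 = 3*I*sqrt(25121715) + 235533 = 235533 + 3*I*sqrt(25121715)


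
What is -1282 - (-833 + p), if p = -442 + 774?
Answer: -781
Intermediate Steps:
p = 332
-1282 - (-833 + p) = -1282 - (-833 + 332) = -1282 - 1*(-501) = -1282 + 501 = -781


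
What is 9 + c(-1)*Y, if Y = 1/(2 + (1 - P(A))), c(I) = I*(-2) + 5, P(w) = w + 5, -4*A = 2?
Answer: 13/3 ≈ 4.3333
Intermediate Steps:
A = -½ (A = -¼*2 = -½ ≈ -0.50000)
P(w) = 5 + w
c(I) = 5 - 2*I (c(I) = -2*I + 5 = 5 - 2*I)
Y = -⅔ (Y = 1/(2 + (1 - (5 - ½))) = 1/(2 + (1 - 1*9/2)) = 1/(2 + (1 - 9/2)) = 1/(2 - 7/2) = 1/(-3/2) = -⅔ ≈ -0.66667)
9 + c(-1)*Y = 9 + (5 - 2*(-1))*(-⅔) = 9 + (5 + 2)*(-⅔) = 9 + 7*(-⅔) = 9 - 14/3 = 13/3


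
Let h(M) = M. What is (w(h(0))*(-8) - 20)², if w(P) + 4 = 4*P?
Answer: 144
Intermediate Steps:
w(P) = -4 + 4*P
(w(h(0))*(-8) - 20)² = ((-4 + 4*0)*(-8) - 20)² = ((-4 + 0)*(-8) - 20)² = (-4*(-8) - 20)² = (32 - 20)² = 12² = 144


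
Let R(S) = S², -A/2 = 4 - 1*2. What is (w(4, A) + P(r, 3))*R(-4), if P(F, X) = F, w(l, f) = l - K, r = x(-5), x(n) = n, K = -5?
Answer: 64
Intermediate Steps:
A = -4 (A = -2*(4 - 1*2) = -2*(4 - 2) = -2*2 = -4)
r = -5
w(l, f) = 5 + l (w(l, f) = l - 1*(-5) = l + 5 = 5 + l)
(w(4, A) + P(r, 3))*R(-4) = ((5 + 4) - 5)*(-4)² = (9 - 5)*16 = 4*16 = 64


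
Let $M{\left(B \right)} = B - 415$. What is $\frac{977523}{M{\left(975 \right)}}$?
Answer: $\frac{977523}{560} \approx 1745.6$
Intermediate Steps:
$M{\left(B \right)} = -415 + B$ ($M{\left(B \right)} = B - 415 = -415 + B$)
$\frac{977523}{M{\left(975 \right)}} = \frac{977523}{-415 + 975} = \frac{977523}{560}$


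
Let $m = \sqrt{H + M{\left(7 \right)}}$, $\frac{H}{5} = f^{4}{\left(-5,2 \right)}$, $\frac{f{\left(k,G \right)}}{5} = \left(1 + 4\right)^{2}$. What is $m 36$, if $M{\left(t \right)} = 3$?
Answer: $72 \sqrt{305175782} \approx 1.2578 \cdot 10^{6}$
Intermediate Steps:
$f{\left(k,G \right)} = 125$ ($f{\left(k,G \right)} = 5 \left(1 + 4\right)^{2} = 5 \cdot 5^{2} = 5 \cdot 25 = 125$)
$H = 1220703125$ ($H = 5 \cdot 125^{4} = 5 \cdot 244140625 = 1220703125$)
$m = 2 \sqrt{305175782}$ ($m = \sqrt{1220703125 + 3} = \sqrt{1220703128} = 2 \sqrt{305175782} \approx 34939.0$)
$m 36 = 2 \sqrt{305175782} \cdot 36 = 72 \sqrt{305175782}$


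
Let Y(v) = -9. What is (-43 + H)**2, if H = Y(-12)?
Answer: 2704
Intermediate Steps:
H = -9
(-43 + H)**2 = (-43 - 9)**2 = (-52)**2 = 2704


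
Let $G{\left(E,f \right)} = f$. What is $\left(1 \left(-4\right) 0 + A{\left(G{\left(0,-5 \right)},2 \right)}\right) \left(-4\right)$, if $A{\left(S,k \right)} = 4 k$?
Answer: $-32$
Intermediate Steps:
$\left(1 \left(-4\right) 0 + A{\left(G{\left(0,-5 \right)},2 \right)}\right) \left(-4\right) = \left(1 \left(-4\right) 0 + 4 \cdot 2\right) \left(-4\right) = \left(\left(-4\right) 0 + 8\right) \left(-4\right) = \left(0 + 8\right) \left(-4\right) = 8 \left(-4\right) = -32$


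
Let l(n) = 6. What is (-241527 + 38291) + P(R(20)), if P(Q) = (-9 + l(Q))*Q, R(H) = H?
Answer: -203296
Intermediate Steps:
P(Q) = -3*Q (P(Q) = (-9 + 6)*Q = -3*Q)
(-241527 + 38291) + P(R(20)) = (-241527 + 38291) - 3*20 = -203236 - 60 = -203296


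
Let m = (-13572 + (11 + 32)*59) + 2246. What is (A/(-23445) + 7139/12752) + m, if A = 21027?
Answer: -875917905803/99656880 ≈ -8789.3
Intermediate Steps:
m = -8789 (m = (-13572 + 43*59) + 2246 = (-13572 + 2537) + 2246 = -11035 + 2246 = -8789)
(A/(-23445) + 7139/12752) + m = (21027/(-23445) + 7139/12752) - 8789 = (21027*(-1/23445) + 7139*(1/12752)) - 8789 = (-7009/7815 + 7139/12752) - 8789 = -33587483/99656880 - 8789 = -875917905803/99656880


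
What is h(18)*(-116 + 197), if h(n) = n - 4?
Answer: 1134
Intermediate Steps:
h(n) = -4 + n
h(18)*(-116 + 197) = (-4 + 18)*(-116 + 197) = 14*81 = 1134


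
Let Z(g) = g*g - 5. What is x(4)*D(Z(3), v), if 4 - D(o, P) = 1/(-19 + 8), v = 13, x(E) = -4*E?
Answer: -720/11 ≈ -65.455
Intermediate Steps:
Z(g) = -5 + g² (Z(g) = g² - 5 = -5 + g²)
D(o, P) = 45/11 (D(o, P) = 4 - 1/(-19 + 8) = 4 - 1/(-11) = 4 - 1*(-1/11) = 4 + 1/11 = 45/11)
x(4)*D(Z(3), v) = -4*4*(45/11) = -16*45/11 = -720/11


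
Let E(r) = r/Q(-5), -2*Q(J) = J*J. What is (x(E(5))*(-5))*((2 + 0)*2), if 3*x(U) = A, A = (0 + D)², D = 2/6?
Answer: -20/27 ≈ -0.74074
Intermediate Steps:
D = ⅓ (D = 2*(⅙) = ⅓ ≈ 0.33333)
Q(J) = -J²/2 (Q(J) = -J*J/2 = -J²/2)
A = ⅑ (A = (0 + ⅓)² = (⅓)² = ⅑ ≈ 0.11111)
E(r) = -2*r/25 (E(r) = r/((-½*(-5)²)) = r/((-½*25)) = r/(-25/2) = r*(-2/25) = -2*r/25)
x(U) = 1/27 (x(U) = (⅓)*(⅑) = 1/27)
(x(E(5))*(-5))*((2 + 0)*2) = ((1/27)*(-5))*((2 + 0)*2) = -10*2/27 = -5/27*4 = -20/27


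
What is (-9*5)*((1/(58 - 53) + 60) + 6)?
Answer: -2979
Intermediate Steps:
(-9*5)*((1/(58 - 53) + 60) + 6) = (-1*45)*((1/5 + 60) + 6) = -45*((⅕ + 60) + 6) = -45*(301/5 + 6) = -45*331/5 = -2979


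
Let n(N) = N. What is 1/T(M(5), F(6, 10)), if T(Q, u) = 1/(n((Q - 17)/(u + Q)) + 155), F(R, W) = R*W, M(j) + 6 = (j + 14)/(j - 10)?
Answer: 38771/251 ≈ 154.47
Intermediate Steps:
M(j) = -6 + (14 + j)/(-10 + j) (M(j) = -6 + (j + 14)/(j - 10) = -6 + (14 + j)/(-10 + j))
T(Q, u) = 1/(155 + (-17 + Q)/(Q + u)) (T(Q, u) = 1/((Q - 17)/(u + Q) + 155) = 1/((-17 + Q)/(Q + u) + 155) = 1/(155 + (-17 + Q)/(Q + u)))
1/T(M(5), F(6, 10)) = 1/(((74 - 5*5)/(-10 + 5) + 6*10)/(-17 + 155*(6*10) + 156*((74 - 5*5)/(-10 + 5)))) = 1/(((74 - 25)/(-5) + 60)/(-17 + 155*60 + 156*((74 - 25)/(-5)))) = 1/((-1/5*49 + 60)/(-17 + 9300 + 156*(-1/5*49))) = 1/((-49/5 + 60)/(-17 + 9300 + 156*(-49/5))) = 1/((251/5)/(-17 + 9300 - 7644/5)) = 1/((251/5)/(38771/5)) = 1/((5/38771)*(251/5)) = 1/(251/38771) = 38771/251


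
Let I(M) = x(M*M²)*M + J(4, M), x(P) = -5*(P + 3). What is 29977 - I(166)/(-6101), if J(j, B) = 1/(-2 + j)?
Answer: -7227556985/12202 ≈ -5.9233e+5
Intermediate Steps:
x(P) = -15 - 5*P (x(P) = -5*(3 + P) = -15 - 5*P)
I(M) = ½ + M*(-15 - 5*M³) (I(M) = (-15 - 5*M*M²)*M + 1/(-2 + 4) = (-15 - 5*M³)*M + 1/2 = M*(-15 - 5*M³) + ½ = ½ + M*(-15 - 5*M³))
29977 - I(166)/(-6101) = 29977 - (½ - 5*166*(3 + 166³))/(-6101) = 29977 - (½ - 5*166*(3 + 4574296))*(-1)/6101 = 29977 - (½ - 5*166*4574299)*(-1)/6101 = 29977 - (½ - 3796668170)*(-1)/6101 = 29977 - (-7593336339)*(-1)/(2*6101) = 29977 - 1*7593336339/12202 = 29977 - 7593336339/12202 = -7227556985/12202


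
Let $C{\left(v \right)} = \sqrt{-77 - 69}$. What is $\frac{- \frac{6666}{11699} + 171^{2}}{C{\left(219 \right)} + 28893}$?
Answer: $\frac{9883827031149}{9766390655905} - \frac{342083793 i \sqrt{146}}{9766390655905} \approx 1.012 - 0.00042323 i$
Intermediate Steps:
$C{\left(v \right)} = i \sqrt{146}$ ($C{\left(v \right)} = \sqrt{-146} = i \sqrt{146}$)
$\frac{- \frac{6666}{11699} + 171^{2}}{C{\left(219 \right)} + 28893} = \frac{- \frac{6666}{11699} + 171^{2}}{i \sqrt{146} + 28893} = \frac{\left(-6666\right) \frac{1}{11699} + 29241}{28893 + i \sqrt{146}} = \frac{- \frac{6666}{11699} + 29241}{28893 + i \sqrt{146}} = \frac{342083793}{11699 \left(28893 + i \sqrt{146}\right)}$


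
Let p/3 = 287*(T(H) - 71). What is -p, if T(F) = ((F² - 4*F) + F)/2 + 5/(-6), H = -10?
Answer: 11767/2 ≈ 5883.5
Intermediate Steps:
T(F) = -⅚ + F²/2 - 3*F/2 (T(F) = (F² - 3*F)*(½) + 5*(-⅙) = (F²/2 - 3*F/2) - ⅚ = -⅚ + F²/2 - 3*F/2)
p = -11767/2 (p = 3*(287*((-⅚ + (½)*(-10)² - 3/2*(-10)) - 71)) = 3*(287*((-⅚ + (½)*100 + 15) - 71)) = 3*(287*((-⅚ + 50 + 15) - 71)) = 3*(287*(385/6 - 71)) = 3*(287*(-41/6)) = 3*(-11767/6) = -11767/2 ≈ -5883.5)
-p = -1*(-11767/2) = 11767/2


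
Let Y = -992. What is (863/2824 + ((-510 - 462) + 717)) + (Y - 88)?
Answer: -3769177/2824 ≈ -1334.7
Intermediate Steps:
(863/2824 + ((-510 - 462) + 717)) + (Y - 88) = (863/2824 + ((-510 - 462) + 717)) + (-992 - 88) = (863*(1/2824) + (-972 + 717)) - 1080 = (863/2824 - 255) - 1080 = -719257/2824 - 1080 = -3769177/2824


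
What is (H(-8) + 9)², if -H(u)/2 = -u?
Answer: 49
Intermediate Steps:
H(u) = 2*u (H(u) = -(-2)*u = 2*u)
(H(-8) + 9)² = (2*(-8) + 9)² = (-16 + 9)² = (-7)² = 49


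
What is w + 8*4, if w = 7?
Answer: 39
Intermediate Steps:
w + 8*4 = 7 + 8*4 = 7 + 32 = 39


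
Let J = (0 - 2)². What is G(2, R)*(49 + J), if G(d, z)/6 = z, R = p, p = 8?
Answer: 2544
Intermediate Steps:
R = 8
G(d, z) = 6*z
J = 4 (J = (-2)² = 4)
G(2, R)*(49 + J) = (6*8)*(49 + 4) = 48*53 = 2544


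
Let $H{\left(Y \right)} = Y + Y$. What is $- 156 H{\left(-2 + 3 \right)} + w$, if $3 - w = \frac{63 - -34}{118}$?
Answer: $- \frac{36559}{118} \approx -309.82$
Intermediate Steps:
$H{\left(Y \right)} = 2 Y$
$w = \frac{257}{118}$ ($w = 3 - \frac{63 - -34}{118} = 3 - \left(63 + 34\right) \frac{1}{118} = 3 - 97 \cdot \frac{1}{118} = 3 - \frac{97}{118} = \frac{257}{118} \approx 2.178$)
$- 156 H{\left(-2 + 3 \right)} + w = - 156 \cdot 2 \left(-2 + 3\right) + \frac{257}{118} = - 156 \cdot 2 \cdot 1 + \frac{257}{118} = \left(-156\right) 2 + \frac{257}{118} = -312 + \frac{257}{118} = - \frac{36559}{118}$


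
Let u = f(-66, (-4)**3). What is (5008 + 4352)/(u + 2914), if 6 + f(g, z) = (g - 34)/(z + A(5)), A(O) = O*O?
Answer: 45630/14189 ≈ 3.2159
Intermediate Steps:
A(O) = O**2
f(g, z) = -6 + (-34 + g)/(25 + z) (f(g, z) = -6 + (g - 34)/(z + 5**2) = -6 + (-34 + g)/(z + 25) = -6 + (-34 + g)/(25 + z))
u = -134/39 (u = (-184 - 66 - 6*(-4)**3)/(25 + (-4)**3) = (-184 - 66 - 6*(-64))/(25 - 64) = (-184 - 66 + 384)/(-39) = -1/39*134 = -134/39 ≈ -3.4359)
(5008 + 4352)/(u + 2914) = (5008 + 4352)/(-134/39 + 2914) = 9360/(113512/39) = 9360*(39/113512) = 45630/14189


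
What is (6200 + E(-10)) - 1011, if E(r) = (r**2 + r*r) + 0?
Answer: 5389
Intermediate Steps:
E(r) = 2*r**2 (E(r) = (r**2 + r**2) + 0 = 2*r**2 + 0 = 2*r**2)
(6200 + E(-10)) - 1011 = (6200 + 2*(-10)**2) - 1011 = (6200 + 2*100) - 1011 = (6200 + 200) - 1011 = 6400 - 1011 = 5389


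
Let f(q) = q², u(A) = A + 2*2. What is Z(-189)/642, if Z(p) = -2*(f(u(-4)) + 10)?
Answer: -10/321 ≈ -0.031153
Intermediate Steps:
u(A) = 4 + A (u(A) = A + 4 = 4 + A)
Z(p) = -20 (Z(p) = -2*((4 - 4)² + 10) = -2*(0² + 10) = -2*(0 + 10) = -2*10 = -20)
Z(-189)/642 = -20/642 = -20*1/642 = -10/321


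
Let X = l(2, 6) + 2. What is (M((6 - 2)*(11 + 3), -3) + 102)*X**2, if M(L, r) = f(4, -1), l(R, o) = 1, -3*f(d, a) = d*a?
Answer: 930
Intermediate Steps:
f(d, a) = -a*d/3 (f(d, a) = -d*a/3 = -a*d/3)
M(L, r) = 4/3 (M(L, r) = -1/3*(-1)*4 = 4/3)
X = 3 (X = 1 + 2 = 3)
(M((6 - 2)*(11 + 3), -3) + 102)*X**2 = (4/3 + 102)*3**2 = (310/3)*9 = 930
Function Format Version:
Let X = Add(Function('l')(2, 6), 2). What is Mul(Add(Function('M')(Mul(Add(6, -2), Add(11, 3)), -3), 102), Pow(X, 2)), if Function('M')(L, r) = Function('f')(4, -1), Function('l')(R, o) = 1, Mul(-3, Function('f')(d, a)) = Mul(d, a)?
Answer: 930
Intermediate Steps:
Function('f')(d, a) = Mul(Rational(-1, 3), a, d) (Function('f')(d, a) = Mul(Rational(-1, 3), Mul(d, a)) = Mul(Rational(-1, 3), Mul(a, d)) = Mul(Rational(-1, 3), a, d))
Function('M')(L, r) = Rational(4, 3) (Function('M')(L, r) = Mul(Rational(-1, 3), -1, 4) = Rational(4, 3))
X = 3 (X = Add(1, 2) = 3)
Mul(Add(Function('M')(Mul(Add(6, -2), Add(11, 3)), -3), 102), Pow(X, 2)) = Mul(Add(Rational(4, 3), 102), Pow(3, 2)) = Mul(Rational(310, 3), 9) = 930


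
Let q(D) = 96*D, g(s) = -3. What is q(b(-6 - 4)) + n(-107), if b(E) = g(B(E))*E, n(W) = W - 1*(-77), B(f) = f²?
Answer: 2850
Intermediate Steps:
n(W) = 77 + W (n(W) = W + 77 = 77 + W)
b(E) = -3*E
q(b(-6 - 4)) + n(-107) = 96*(-3*(-6 - 4)) + (77 - 107) = 96*(-3*(-10)) - 30 = 96*30 - 30 = 2880 - 30 = 2850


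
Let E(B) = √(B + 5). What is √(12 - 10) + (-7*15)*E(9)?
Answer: √2 - 105*√14 ≈ -391.46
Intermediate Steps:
E(B) = √(5 + B)
√(12 - 10) + (-7*15)*E(9) = √(12 - 10) + (-7*15)*√(5 + 9) = √2 - 105*√14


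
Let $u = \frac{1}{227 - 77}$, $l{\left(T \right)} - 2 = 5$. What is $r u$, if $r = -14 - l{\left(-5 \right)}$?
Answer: $- \frac{7}{50} \approx -0.14$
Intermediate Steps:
$l{\left(T \right)} = 7$ ($l{\left(T \right)} = 2 + 5 = 7$)
$u = \frac{1}{150} \approx 0.0066667$
$r = -21$ ($r = -14 - 7 = -21$)
$r u = \left(-21\right) \frac{1}{150} = - \frac{7}{50}$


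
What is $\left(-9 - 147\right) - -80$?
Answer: $-76$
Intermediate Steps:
$\left(-9 - 147\right) - -80 = -156 + 80 = -76$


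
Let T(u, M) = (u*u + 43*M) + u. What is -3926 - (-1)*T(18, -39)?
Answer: -5261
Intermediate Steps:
T(u, M) = u + u² + 43*M (T(u, M) = (u² + 43*M) + u = u + u² + 43*M)
-3926 - (-1)*T(18, -39) = -3926 - (-1)*(18 + 18² + 43*(-39)) = -3926 - (-1)*(18 + 324 - 1677) = -3926 - (-1)*(-1335) = -3926 - 1*1335 = -3926 - 1335 = -5261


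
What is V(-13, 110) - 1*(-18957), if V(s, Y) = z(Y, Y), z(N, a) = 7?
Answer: 18964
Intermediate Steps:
V(s, Y) = 7
V(-13, 110) - 1*(-18957) = 7 - 1*(-18957) = 7 + 18957 = 18964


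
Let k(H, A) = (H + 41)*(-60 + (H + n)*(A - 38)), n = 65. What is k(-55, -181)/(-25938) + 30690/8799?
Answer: 9608680/4226453 ≈ 2.2735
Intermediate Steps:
k(H, A) = (-60 + (-38 + A)*(65 + H))*(41 + H) (k(H, A) = (H + 41)*(-60 + (H + 65)*(A - 38)) = (41 + H)*(-60 + (65 + H)*(-38 + A)) = (41 + H)*(-60 + (-38 + A)*(65 + H)) = (-60 + (-38 + A)*(65 + H))*(41 + H))
k(-55, -181)/(-25938) + 30690/8799 = (-103730 - 4088*(-55) - 38*(-55)**2 + 2665*(-181) - 181*(-55)**2 + 106*(-181)*(-55))/(-25938) + 30690/8799 = (-103730 + 224840 - 38*3025 - 482365 - 181*3025 + 1055230)*(-1/25938) + 30690*(1/8799) = (-103730 + 224840 - 114950 - 482365 - 547525 + 1055230)*(-1/25938) + 10230/2933 = 31500*(-1/25938) + 10230/2933 = -1750/1441 + 10230/2933 = 9608680/4226453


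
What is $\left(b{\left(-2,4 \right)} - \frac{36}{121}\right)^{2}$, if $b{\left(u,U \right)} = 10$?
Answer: $\frac{1378276}{14641} \approx 94.138$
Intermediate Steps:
$\left(b{\left(-2,4 \right)} - \frac{36}{121}\right)^{2} = \left(10 - \frac{36}{121}\right)^{2} = \left(\frac{1174}{121}\right)^{2} = \frac{1378276}{14641}$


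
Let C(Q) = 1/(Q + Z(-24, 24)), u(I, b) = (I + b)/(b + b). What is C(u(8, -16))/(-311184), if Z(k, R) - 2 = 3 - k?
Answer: -1/9102132 ≈ -1.0986e-7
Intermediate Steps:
u(I, b) = (I + b)/(2*b) (u(I, b) = (I + b)/((2*b)) = (I + b)*(1/(2*b)) = (I + b)/(2*b))
Z(k, R) = 5 - k (Z(k, R) = 2 + (3 - k) = 5 - k)
C(Q) = 1/(29 + Q) (C(Q) = 1/(Q + (5 - 1*(-24))) = 1/(Q + (5 + 24)) = 1/(Q + 29) = 1/(29 + Q))
C(u(8, -16))/(-311184) = 1/((29 + (½)*(8 - 16)/(-16))*(-311184)) = -1/311184/(29 + (½)*(-1/16)*(-8)) = -1/311184/(29 + ¼) = -1/311184/(117/4) = (4/117)*(-1/311184) = -1/9102132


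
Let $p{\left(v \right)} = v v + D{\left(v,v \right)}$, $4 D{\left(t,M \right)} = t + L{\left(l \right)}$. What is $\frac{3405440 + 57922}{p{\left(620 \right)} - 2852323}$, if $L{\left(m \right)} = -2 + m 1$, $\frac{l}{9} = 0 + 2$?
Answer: $- \frac{192409}{137098} \approx -1.4034$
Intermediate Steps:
$l = 18$ ($l = 9 \left(0 + 2\right) = 9 \cdot 2 = 18$)
$L{\left(m \right)} = -2 + m$
$D{\left(t,M \right)} = 4 + \frac{t}{4}$ ($D{\left(t,M \right)} = \frac{t + \left(-2 + 18\right)}{4} = \frac{t + 16}{4} = \frac{16 + t}{4} = 4 + \frac{t}{4}$)
$p{\left(v \right)} = 4 + v^{2} + \frac{v}{4}$ ($p{\left(v \right)} = v v + \left(4 + \frac{v}{4}\right) = v^{2} + \left(4 + \frac{v}{4}\right) = 4 + v^{2} + \frac{v}{4}$)
$\frac{3405440 + 57922}{p{\left(620 \right)} - 2852323} = \frac{3405440 + 57922}{\left(4 + 620^{2} + \frac{1}{4} \cdot 620\right) - 2852323} = \frac{3463362}{\left(4 + 384400 + 155\right) - 2852323} = \frac{3463362}{384559 - 2852323} = \frac{3463362}{-2467764} = 3463362 \left(- \frac{1}{2467764}\right) = - \frac{192409}{137098}$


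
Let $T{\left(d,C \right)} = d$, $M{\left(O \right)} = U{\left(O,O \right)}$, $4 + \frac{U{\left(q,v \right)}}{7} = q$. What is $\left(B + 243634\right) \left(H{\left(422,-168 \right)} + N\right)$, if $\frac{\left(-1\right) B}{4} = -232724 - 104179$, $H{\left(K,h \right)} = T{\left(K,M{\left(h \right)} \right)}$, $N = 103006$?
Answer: $164579391288$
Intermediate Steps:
$U{\left(q,v \right)} = -28 + 7 q$
$M{\left(O \right)} = -28 + 7 O$
$H{\left(K,h \right)} = K$
$B = 1347612$ ($B = - 4 \left(-232724 - 104179\right) = \left(-4\right) \left(-336903\right) = 1347612$)
$\left(B + 243634\right) \left(H{\left(422,-168 \right)} + N\right) = \left(1347612 + 243634\right) \left(422 + 103006\right) = 1591246 \cdot 103428 = 164579391288$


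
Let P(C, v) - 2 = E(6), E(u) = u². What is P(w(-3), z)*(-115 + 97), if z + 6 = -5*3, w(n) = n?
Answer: -684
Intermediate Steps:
z = -21 (z = -6 - 5*3 = -6 - 15 = -21)
P(C, v) = 38 (P(C, v) = 2 + 6² = 2 + 36 = 38)
P(w(-3), z)*(-115 + 97) = 38*(-115 + 97) = 38*(-18) = -684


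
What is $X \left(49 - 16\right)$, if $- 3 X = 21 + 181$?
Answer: $-2222$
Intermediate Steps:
$X = - \frac{202}{3}$ ($X = - \frac{21 + 181}{3} = \left(- \frac{1}{3}\right) 202 = - \frac{202}{3} \approx -67.333$)
$X \left(49 - 16\right) = - \frac{202 \left(49 - 16\right)}{3} = \left(- \frac{202}{3}\right) 33 = -2222$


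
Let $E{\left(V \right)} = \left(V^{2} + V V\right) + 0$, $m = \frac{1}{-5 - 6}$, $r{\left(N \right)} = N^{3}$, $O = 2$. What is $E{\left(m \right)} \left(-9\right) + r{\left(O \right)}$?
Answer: $\frac{950}{121} \approx 7.8512$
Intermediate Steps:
$m = - \frac{1}{11}$ ($m = \frac{1}{-11} = - \frac{1}{11} \approx -0.090909$)
$E{\left(V \right)} = 2 V^{2}$ ($E{\left(V \right)} = \left(V^{2} + V^{2}\right) + 0 = 2 V^{2} + 0 = 2 V^{2}$)
$E{\left(m \right)} \left(-9\right) + r{\left(O \right)} = 2 \left(- \frac{1}{11}\right)^{2} \left(-9\right) + 2^{3} = 2 \cdot \frac{1}{121} \left(-9\right) + 8 = \frac{2}{121} \left(-9\right) + 8 = - \frac{18}{121} + 8 = \frac{950}{121}$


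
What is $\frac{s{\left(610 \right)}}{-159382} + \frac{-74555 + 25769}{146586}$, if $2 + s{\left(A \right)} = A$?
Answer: $- \frac{655394545}{1946930821} \approx -0.33663$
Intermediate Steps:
$s{\left(A \right)} = -2 + A$
$\frac{s{\left(610 \right)}}{-159382} + \frac{-74555 + 25769}{146586} = \frac{-2 + 610}{-159382} + \frac{-74555 + 25769}{146586} = 608 \left(- \frac{1}{159382}\right) - \frac{8131}{24431} = - \frac{304}{79691} - \frac{8131}{24431} = - \frac{655394545}{1946930821}$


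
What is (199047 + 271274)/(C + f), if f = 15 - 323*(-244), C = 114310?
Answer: 470321/193137 ≈ 2.4352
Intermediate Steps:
f = 78827 (f = 15 + 78812 = 78827)
(199047 + 271274)/(C + f) = (199047 + 271274)/(114310 + 78827) = 470321/193137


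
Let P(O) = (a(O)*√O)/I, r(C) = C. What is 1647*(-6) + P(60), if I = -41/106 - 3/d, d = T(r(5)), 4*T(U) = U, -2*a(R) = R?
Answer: -9882 + 31800*√15/1477 ≈ -9798.6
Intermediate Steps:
a(R) = -R/2
T(U) = U/4
d = 5/4 (d = (¼)*5 = 5/4 ≈ 1.2500)
I = -1477/530 (I = -41/106 - 3/5/4 = -41*1/106 - 3*⅘ = -41/106 - 12/5 = -1477/530 ≈ -2.7868)
P(O) = 265*O^(3/2)/1477 (P(O) = ((-O/2)*√O)/(-1477/530) = -O^(3/2)/2*(-530/1477) = 265*O^(3/2)/1477)
1647*(-6) + P(60) = 1647*(-6) + 265*60^(3/2)/1477 = -9882 + 265*(120*√15)/1477 = -9882 + 31800*√15/1477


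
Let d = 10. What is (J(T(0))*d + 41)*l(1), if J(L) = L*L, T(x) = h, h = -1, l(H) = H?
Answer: 51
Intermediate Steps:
T(x) = -1
J(L) = L²
(J(T(0))*d + 41)*l(1) = ((-1)²*10 + 41)*1 = (1*10 + 41)*1 = (10 + 41)*1 = 51*1 = 51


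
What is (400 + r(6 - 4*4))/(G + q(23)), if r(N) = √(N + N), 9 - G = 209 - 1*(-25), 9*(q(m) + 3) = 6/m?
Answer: -2760/1573 - 69*I*√5/7865 ≈ -1.7546 - 0.019617*I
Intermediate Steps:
q(m) = -3 + 2/(3*m) (q(m) = -3 + (6/m)/9 = -3 + 2/(3*m))
G = -225 (G = 9 - (209 - 1*(-25)) = 9 - (209 + 25) = 9 - 1*234 = 9 - 234 = -225)
r(N) = √2*√N (r(N) = √(2*N) = √2*√N)
(400 + r(6 - 4*4))/(G + q(23)) = (400 + √2*√(6 - 4*4))/(-225 + (-3 + (⅔)/23)) = (400 + √2*√(6 - 16))/(-225 + (-3 + (⅔)*(1/23))) = (400 + √2*√(-10))/(-225 + (-3 + 2/69)) = (400 + √2*(I*√10))/(-225 - 205/69) = (400 + 2*I*√5)/(-15730/69) = (400 + 2*I*√5)*(-69/15730) = -2760/1573 - 69*I*√5/7865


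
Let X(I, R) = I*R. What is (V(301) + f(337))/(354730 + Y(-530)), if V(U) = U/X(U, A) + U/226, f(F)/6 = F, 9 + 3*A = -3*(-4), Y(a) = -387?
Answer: 457499/80081518 ≈ 0.0057129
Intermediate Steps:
A = 1 (A = -3 + (-3*(-4))/3 = -3 + (⅓)*12 = -3 + 4 = 1)
f(F) = 6*F
V(U) = 1 + U/226 (V(U) = U/((U*1)) + U/226 = U/U + U*(1/226) = 1 + U/226)
(V(301) + f(337))/(354730 + Y(-530)) = ((1 + (1/226)*301) + 6*337)/(354730 - 387) = ((1 + 301/226) + 2022)/354343 = (527/226 + 2022)*(1/354343) = (457499/226)*(1/354343) = 457499/80081518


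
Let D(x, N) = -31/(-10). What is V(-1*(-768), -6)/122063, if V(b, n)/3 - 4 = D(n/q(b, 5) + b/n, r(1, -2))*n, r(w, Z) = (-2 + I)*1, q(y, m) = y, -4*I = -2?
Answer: -219/610315 ≈ -0.00035883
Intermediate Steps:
I = 1/2 (I = -1/4*(-2) = 1/2 ≈ 0.50000)
r(w, Z) = -3/2 (r(w, Z) = (-2 + 1/2)*1 = -3/2*1 = -3/2)
D(x, N) = 31/10 (D(x, N) = -31*(-1/10) = 31/10)
V(b, n) = 12 + 93*n/10 (V(b, n) = 12 + 3*(31*n/10) = 12 + 93*n/10)
V(-1*(-768), -6)/122063 = (12 + (93/10)*(-6))/122063 = (12 - 279/5)*(1/122063) = -219/5*1/122063 = -219/610315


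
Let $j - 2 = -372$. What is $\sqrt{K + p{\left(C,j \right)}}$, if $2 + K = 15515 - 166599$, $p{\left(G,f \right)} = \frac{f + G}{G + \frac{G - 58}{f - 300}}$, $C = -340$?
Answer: $\frac{2 i \sqrt{488300071166159}}{113701} \approx 388.7 i$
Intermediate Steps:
$j = -370$ ($j = 2 - 372 = -370$)
$p{\left(G,f \right)} = \frac{G + f}{G + \frac{-58 + G}{-300 + f}}$
$K = -151086$ ($K = -2 + \left(15515 - 166599\right) = -2 - 151084 = -151086$)
$\sqrt{K + p{\left(C,j \right)}} = \sqrt{-151086 + \frac{- \left(-370\right)^{2} + 300 \left(-340\right) + 300 \left(-370\right) - \left(-340\right) \left(-370\right)}{58 + 299 \left(-340\right) - \left(-340\right) \left(-370\right)}} = \sqrt{-151086 + \frac{\left(-1\right) 136900 - 102000 - 111000 - 125800}{58 - 101660 - 125800}} = \sqrt{-151086 + \frac{-136900 - 102000 - 111000 - 125800}{-227402}} = \sqrt{-151086 - - \frac{237850}{113701}} = \sqrt{-151086 + \frac{237850}{113701}} = \sqrt{- \frac{17178391436}{113701}} = \frac{2 i \sqrt{488300071166159}}{113701}$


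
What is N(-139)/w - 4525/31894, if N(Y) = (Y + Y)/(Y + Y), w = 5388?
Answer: -12174403/85922436 ≈ -0.14169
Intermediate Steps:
N(Y) = 1 (N(Y) = (2*Y)/((2*Y)) = (2*Y)*(1/(2*Y)) = 1)
N(-139)/w - 4525/31894 = 1/5388 - 4525/31894 = -12174403/85922436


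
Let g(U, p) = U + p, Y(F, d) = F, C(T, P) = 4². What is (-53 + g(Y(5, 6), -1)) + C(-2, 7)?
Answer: -33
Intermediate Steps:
C(T, P) = 16
(-53 + g(Y(5, 6), -1)) + C(-2, 7) = (-53 + (5 - 1)) + 16 = (-53 + 4) + 16 = -49 + 16 = -33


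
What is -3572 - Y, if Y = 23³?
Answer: -15739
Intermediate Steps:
Y = 12167
-3572 - Y = -3572 - 1*12167 = -3572 - 12167 = -15739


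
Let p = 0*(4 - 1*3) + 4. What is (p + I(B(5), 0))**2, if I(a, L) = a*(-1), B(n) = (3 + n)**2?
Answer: 3600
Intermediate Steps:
I(a, L) = -a
p = 4 (p = 0*(4 - 3) + 4 = 0*1 + 4 = 0 + 4 = 4)
(p + I(B(5), 0))**2 = (4 - (3 + 5)**2)**2 = (4 - 1*8**2)**2 = (4 - 1*64)**2 = (4 - 64)**2 = (-60)**2 = 3600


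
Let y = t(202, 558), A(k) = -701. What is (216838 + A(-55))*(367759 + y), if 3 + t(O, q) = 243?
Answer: 79538199863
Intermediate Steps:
t(O, q) = 240 (t(O, q) = -3 + 243 = 240)
y = 240
(216838 + A(-55))*(367759 + y) = (216838 - 701)*(367759 + 240) = 216137*367999 = 79538199863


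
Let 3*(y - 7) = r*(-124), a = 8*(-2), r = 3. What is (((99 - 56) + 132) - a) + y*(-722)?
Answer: 84665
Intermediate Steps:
a = -16
y = -117 (y = 7 + (3*(-124))/3 = 7 + (⅓)*(-372) = 7 - 124 = -117)
(((99 - 56) + 132) - a) + y*(-722) = (((99 - 56) + 132) - 1*(-16)) - 117*(-722) = ((43 + 132) + 16) + 84474 = (175 + 16) + 84474 = 191 + 84474 = 84665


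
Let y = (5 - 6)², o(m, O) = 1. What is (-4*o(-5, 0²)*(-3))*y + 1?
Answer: 13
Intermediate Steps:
y = 1 (y = (-1)² = 1)
(-4*o(-5, 0²)*(-3))*y + 1 = (-4*1*(-3))*1 + 1 = -4*(-3)*1 + 1 = 12*1 + 1 = 12 + 1 = 13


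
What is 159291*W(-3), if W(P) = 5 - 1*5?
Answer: 0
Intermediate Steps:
W(P) = 0 (W(P) = 5 - 5 = 0)
159291*W(-3) = 159291*0 = 0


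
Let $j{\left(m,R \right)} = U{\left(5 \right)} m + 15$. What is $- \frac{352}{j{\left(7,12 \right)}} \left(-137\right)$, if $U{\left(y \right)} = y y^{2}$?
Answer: $\frac{24112}{445} \approx 54.184$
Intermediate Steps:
$U{\left(y \right)} = y^{3}$
$j{\left(m,R \right)} = 15 + 125 m$ ($j{\left(m,R \right)} = 5^{3} m + 15 = 125 m + 15 = 15 + 125 m$)
$- \frac{352}{j{\left(7,12 \right)}} \left(-137\right) = - \frac{352}{15 + 125 \cdot 7} \left(-137\right) = - \frac{352}{15 + 875} \left(-137\right) = - \frac{352}{890} \left(-137\right) = \left(-352\right) \frac{1}{890} \left(-137\right) = \left(- \frac{176}{445}\right) \left(-137\right) = \frac{24112}{445}$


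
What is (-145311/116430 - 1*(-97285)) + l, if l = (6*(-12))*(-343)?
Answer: 4734034173/38810 ≈ 1.2198e+5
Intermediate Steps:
l = 24696 (l = -72*(-343) = 24696)
(-145311/116430 - 1*(-97285)) + l = (-145311/116430 - 1*(-97285)) + 24696 = (-145311*1/116430 + 97285) + 24696 = (-48437/38810 + 97285) + 24696 = 3775582413/38810 + 24696 = 4734034173/38810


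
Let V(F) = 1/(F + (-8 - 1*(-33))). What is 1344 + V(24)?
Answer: 65857/49 ≈ 1344.0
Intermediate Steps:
V(F) = 1/(25 + F) (V(F) = 1/(F + (-8 + 33)) = 1/(F + 25) = 1/(25 + F))
1344 + V(24) = 1344 + 1/(25 + 24) = 1344 + 1/49 = 65857/49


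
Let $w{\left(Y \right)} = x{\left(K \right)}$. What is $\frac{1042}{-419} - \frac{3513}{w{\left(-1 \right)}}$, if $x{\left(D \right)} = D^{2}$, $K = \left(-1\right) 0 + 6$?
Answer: $- \frac{503153}{5028} \approx -100.07$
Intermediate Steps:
$K = 6$ ($K = 0 + 6 = 6$)
$w{\left(Y \right)} = 36$ ($w{\left(Y \right)} = 6^{2} = 36$)
$\frac{1042}{-419} - \frac{3513}{w{\left(-1 \right)}} = \frac{1042}{-419} - \frac{3513}{36} = 1042 \left(- \frac{1}{419}\right) - \frac{1171}{12} = - \frac{1042}{419} - \frac{1171}{12} = - \frac{503153}{5028}$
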